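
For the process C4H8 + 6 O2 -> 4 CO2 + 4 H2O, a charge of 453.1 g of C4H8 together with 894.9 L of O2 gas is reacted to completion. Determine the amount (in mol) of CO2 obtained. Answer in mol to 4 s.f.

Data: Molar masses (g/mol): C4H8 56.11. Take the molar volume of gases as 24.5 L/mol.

n(C4H8) = 453.1 / 56.11 = 8.075 mol
n(O2) = 894.9 / 24.5 = 36.53 mol
n/ν for C4H8 = 8.075/1 = 8.075
n/ν for O2 = 36.53/6 = 6.088
Smallest n/ν is O2 → limiting reagent.
n(CO2) = (4/6) × 36.53 = 24.35 mol

24.35 mol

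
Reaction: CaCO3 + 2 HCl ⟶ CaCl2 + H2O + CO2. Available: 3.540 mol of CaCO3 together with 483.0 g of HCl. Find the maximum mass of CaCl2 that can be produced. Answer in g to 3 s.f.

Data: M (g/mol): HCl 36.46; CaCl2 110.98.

393 g

n(CaCO3) = 3.540 mol
n(HCl) = 483.0 / 36.46 = 13.25 mol
n/ν for CaCO3 = 3.540/1 = 3.540
n/ν for HCl = 13.25/2 = 6.625
Smallest n/ν is CaCO3 → limiting reagent.
n(CaCl2) = (1/1) × 3.540 = 3.540 mol
mass = 3.540 × 110.98 = 392.9 g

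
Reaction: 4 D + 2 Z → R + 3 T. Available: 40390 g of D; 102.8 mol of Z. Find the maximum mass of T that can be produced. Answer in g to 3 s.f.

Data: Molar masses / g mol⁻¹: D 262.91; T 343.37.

n(D) = 40390 / 262.91 = 153.6 mol
n(Z) = 102.8 mol
n/ν for D = 153.6/4 = 38.40
n/ν for Z = 102.8/2 = 51.40
Smallest n/ν is D → limiting reagent.
n(T) = (3/4) × 153.6 = 115.2 mol
mass = 115.2 × 343.37 = 39560 g

39600 g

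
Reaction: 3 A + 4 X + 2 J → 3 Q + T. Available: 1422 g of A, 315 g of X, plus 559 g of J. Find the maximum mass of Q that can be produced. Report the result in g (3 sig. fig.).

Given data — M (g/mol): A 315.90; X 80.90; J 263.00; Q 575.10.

1680 g

n(A) = 1422 / 315.90 = 4.501 mol
n(X) = 315.0 / 80.90 = 3.894 mol
n(J) = 559.0 / 263.00 = 2.125 mol
n/ν → A: 1.500, X: 0.9735, J: 1.063; X is limiting.
n(Q) = (3/4) × 3.894 = 2.921 mol
mass = 2.921 × 575.10 = 1680 g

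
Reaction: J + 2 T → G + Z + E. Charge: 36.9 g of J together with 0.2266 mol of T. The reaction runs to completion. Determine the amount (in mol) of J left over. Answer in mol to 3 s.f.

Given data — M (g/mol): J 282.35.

0.0174 mol

n(J) = 36.90 / 282.35 = 0.1307 mol
n(T) = 0.2266 mol
n/ν for J = 0.1307/1 = 0.1307
n/ν for T = 0.2266/2 = 0.1133
Smallest n/ν is T → limiting reagent.
J consumed = (1/2) × 0.2266 = 0.1133 mol
J remaining = 0.1307 − 0.1133 = 0.01740 mol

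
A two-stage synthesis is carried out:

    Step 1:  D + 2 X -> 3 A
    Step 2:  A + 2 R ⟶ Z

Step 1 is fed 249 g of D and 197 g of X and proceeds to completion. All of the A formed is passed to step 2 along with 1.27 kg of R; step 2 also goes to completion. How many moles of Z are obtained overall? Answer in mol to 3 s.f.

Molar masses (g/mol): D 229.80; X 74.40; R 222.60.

Step 1:
n(D) = 249.0 / 229.80 = 1.084 mol
n(X) = 197.0 / 74.40 = 2.648 mol
n/ν → D: 1.084, X: 1.324; D is limiting.
n(A) produced = (3/1) × 1.084 = 3.252 mol
Step 2:
n(A) available = 3.252 mol
n(R) = 1.270×1000 / 222.60 = 5.705 mol
n/ν → A: 3.252, R: 2.853; R is limiting.
n(Z) = (1/2) × 5.705 = 2.853 mol

2.85 mol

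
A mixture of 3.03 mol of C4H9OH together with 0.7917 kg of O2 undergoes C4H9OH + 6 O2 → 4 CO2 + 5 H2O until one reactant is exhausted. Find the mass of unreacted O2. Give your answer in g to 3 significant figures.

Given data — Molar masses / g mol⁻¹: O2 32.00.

210 g

n(C4H9OH) = 3.030 mol
n(O2) = 0.7917×1000 / 32.00 = 24.74 mol
n/ν → C4H9OH: 3.030, O2: 4.123; C4H9OH is limiting.
O2 consumed = (6/1) × 3.030 = 18.18 mol
O2 remaining = 24.74 − 18.18 = 6.560 mol
mass = 6.560 × 32.00 = 209.9 g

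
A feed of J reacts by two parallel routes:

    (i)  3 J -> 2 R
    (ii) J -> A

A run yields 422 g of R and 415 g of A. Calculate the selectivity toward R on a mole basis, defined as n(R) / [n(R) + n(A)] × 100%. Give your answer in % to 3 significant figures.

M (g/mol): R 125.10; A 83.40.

40.4 %

n(R) = 422 / 125.10 = 3.373 mol
n(A) = 415 / 83.40 = 4.976 mol
selectivity = 3.373/(3.373+4.976) × 100 = 40.40 %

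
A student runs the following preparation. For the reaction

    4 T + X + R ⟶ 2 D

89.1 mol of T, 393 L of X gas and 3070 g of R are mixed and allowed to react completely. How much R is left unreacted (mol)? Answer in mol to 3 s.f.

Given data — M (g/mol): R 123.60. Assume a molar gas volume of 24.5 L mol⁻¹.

n(T) = 89.10 mol
n(X) = 393.0 / 24.5 = 16.04 mol
n(R) = 3070 / 123.60 = 24.84 mol
n/ν for T = 89.10/4 = 22.28
n/ν for X = 16.04/1 = 16.04
n/ν for R = 24.84/1 = 24.84
Smallest n/ν is X → limiting reagent.
R consumed = (1/1) × 16.04 = 16.04 mol
R remaining = 24.84 − 16.04 = 8.800 mol

8.80 mol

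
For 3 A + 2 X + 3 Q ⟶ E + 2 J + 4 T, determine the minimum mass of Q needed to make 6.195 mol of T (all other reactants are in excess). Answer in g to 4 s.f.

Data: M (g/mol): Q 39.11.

181.7 g

n(T) = 6.195 mol
n(Q) = (3/4) × 6.195 = 4.646 mol
mass = 4.646 × 39.11 = 181.7 g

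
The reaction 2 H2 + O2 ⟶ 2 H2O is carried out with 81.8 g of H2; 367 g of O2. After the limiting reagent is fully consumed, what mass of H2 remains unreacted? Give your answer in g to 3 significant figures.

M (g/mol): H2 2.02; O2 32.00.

35.5 g

n(H2) = 81.80 / 2.02 = 40.50 mol
n(O2) = 367.0 / 32.00 = 11.47 mol
n/ν for H2 = 40.50/2 = 20.25
n/ν for O2 = 11.47/1 = 11.47
Smallest n/ν is O2 → limiting reagent.
H2 consumed = (2/1) × 11.47 = 22.94 mol
H2 remaining = 40.50 − 22.94 = 17.56 mol
mass = 17.56 × 2.02 = 35.47 g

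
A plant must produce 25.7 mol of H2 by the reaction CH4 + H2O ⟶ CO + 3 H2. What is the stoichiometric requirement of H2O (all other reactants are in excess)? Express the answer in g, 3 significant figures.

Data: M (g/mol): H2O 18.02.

154 g

n(H2) = 25.70 mol
n(H2O) = (1/3) × 25.70 = 8.567 mol
mass = 8.567 × 18.02 = 154.4 g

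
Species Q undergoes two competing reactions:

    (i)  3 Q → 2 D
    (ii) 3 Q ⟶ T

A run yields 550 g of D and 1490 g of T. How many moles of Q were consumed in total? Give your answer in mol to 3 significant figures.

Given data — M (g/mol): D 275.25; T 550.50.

11.1 mol

n(D) = 550 / 275.25 = 1.998 mol
n(T) = 1490 / 550.50 = 2.707 mol
n(Q) via (i) = (3/2)×1.998 = 2.997 mol
n(Q) via (ii) = (3/1)×2.707 = 8.121 mol
total n(Q) = 2.997 + 8.121 = 11.12 mol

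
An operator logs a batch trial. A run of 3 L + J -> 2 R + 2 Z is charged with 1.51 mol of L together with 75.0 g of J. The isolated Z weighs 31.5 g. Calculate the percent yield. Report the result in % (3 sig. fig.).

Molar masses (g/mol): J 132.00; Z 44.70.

n(L) = 1.510 mol
n(J) = 75.00 / 132.00 = 0.5682 mol
n/ν for L = 1.510/3 = 0.5033
n/ν for J = 0.5682/1 = 0.5682
Smallest n/ν is L → limiting reagent.
theoretical n(Z) = (2/3) × 1.510 = 1.007 mol → 45.01 g
% yield = 31.5 / 45.01 × 100 = 69.98 %

70.0 %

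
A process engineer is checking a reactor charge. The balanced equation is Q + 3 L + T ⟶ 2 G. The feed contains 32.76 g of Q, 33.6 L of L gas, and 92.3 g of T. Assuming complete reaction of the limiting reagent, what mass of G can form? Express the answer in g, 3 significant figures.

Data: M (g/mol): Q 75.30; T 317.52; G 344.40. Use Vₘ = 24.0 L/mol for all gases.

n(Q) = 32.76 / 75.30 = 0.4351 mol
n(L) = 33.60 / 24.0 = 1.400 mol
n(T) = 92.30 / 317.52 = 0.2907 mol
n/ν for Q = 0.4351/1 = 0.4351
n/ν for L = 1.400/3 = 0.4667
n/ν for T = 0.2907/1 = 0.2907
Smallest n/ν is T → limiting reagent.
n(G) = (2/1) × 0.2907 = 0.5814 mol
mass = 0.5814 × 344.40 = 200.2 g

200 g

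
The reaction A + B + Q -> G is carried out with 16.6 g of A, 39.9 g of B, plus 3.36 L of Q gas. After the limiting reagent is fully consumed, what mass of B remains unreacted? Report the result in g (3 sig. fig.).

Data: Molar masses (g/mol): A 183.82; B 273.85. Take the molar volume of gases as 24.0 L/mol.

15.2 g

n(A) = 16.60 / 183.82 = 0.09031 mol
n(B) = 39.90 / 273.85 = 0.1457 mol
n(Q) = 3.360 / 24.0 = 0.1400 mol
n/ν for A = 0.09031/1 = 0.09031
n/ν for B = 0.1457/1 = 0.1457
n/ν for Q = 0.1400/1 = 0.1400
Smallest n/ν is A → limiting reagent.
B consumed = (1/1) × 0.09031 = 0.09031 mol
B remaining = 0.1457 − 0.09031 = 0.05539 mol
mass = 0.05539 × 273.85 = 15.17 g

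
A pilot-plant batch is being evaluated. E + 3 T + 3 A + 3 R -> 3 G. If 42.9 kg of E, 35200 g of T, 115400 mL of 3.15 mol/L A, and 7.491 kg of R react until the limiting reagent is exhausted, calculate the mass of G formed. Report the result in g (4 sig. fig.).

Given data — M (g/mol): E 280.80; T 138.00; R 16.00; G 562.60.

n(E) = 42.90×1000 / 280.80 = 152.8 mol
n(T) = 35200 / 138.00 = 255.1 mol
n(A) = 3.15 × 115400/1000 = 363.5 mol
n(R) = 7.491×1000 / 16.00 = 468.2 mol
n/ν for E = 152.8/1 = 152.8
n/ν for T = 255.1/3 = 85.03
n/ν for A = 363.5/3 = 121.2
n/ν for R = 468.2/3 = 156.1
Smallest n/ν is T → limiting reagent.
n(G) = (3/3) × 255.1 = 255.1 mol
mass = 255.1 × 562.60 = 143500 g

143500 g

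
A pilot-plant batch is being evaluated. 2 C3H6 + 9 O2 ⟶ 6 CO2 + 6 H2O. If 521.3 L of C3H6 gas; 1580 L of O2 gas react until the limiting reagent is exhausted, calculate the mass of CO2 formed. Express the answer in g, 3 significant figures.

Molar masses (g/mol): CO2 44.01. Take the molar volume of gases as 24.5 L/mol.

1890 g

n(C3H6) = 521.3 / 24.5 = 21.28 mol
n(O2) = 1580 / 24.5 = 64.49 mol
n/ν for C3H6 = 21.28/2 = 10.64
n/ν for O2 = 64.49/9 = 7.166
Smallest n/ν is O2 → limiting reagent.
n(CO2) = (6/9) × 64.49 = 42.99 mol
mass = 42.99 × 44.01 = 1892 g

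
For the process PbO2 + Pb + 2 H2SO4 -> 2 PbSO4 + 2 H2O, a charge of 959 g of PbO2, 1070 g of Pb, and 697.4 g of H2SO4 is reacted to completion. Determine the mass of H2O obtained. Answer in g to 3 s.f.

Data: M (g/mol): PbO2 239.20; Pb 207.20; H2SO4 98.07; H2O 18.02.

n(PbO2) = 959.0 / 239.20 = 4.009 mol
n(Pb) = 1070 / 207.20 = 5.164 mol
n(H2SO4) = 697.4 / 98.07 = 7.111 mol
n/ν for PbO2 = 4.009/1 = 4.009
n/ν for Pb = 5.164/1 = 5.164
n/ν for H2SO4 = 7.111/2 = 3.556
Smallest n/ν is H2SO4 → limiting reagent.
n(H2O) = (2/2) × 7.111 = 7.111 mol
mass = 7.111 × 18.02 = 128.1 g

128 g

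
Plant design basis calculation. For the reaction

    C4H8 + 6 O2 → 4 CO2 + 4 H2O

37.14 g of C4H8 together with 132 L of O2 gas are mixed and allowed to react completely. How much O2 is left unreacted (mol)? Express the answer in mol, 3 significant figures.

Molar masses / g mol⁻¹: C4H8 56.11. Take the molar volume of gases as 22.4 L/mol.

1.92 mol

n(C4H8) = 37.14 / 56.11 = 0.6619 mol
n(O2) = 132.0 / 22.4 = 5.893 mol
n/ν for C4H8 = 0.6619/1 = 0.6619
n/ν for O2 = 5.893/6 = 0.9822
Smallest n/ν is C4H8 → limiting reagent.
O2 consumed = (6/1) × 0.6619 = 3.971 mol
O2 remaining = 5.893 − 3.971 = 1.922 mol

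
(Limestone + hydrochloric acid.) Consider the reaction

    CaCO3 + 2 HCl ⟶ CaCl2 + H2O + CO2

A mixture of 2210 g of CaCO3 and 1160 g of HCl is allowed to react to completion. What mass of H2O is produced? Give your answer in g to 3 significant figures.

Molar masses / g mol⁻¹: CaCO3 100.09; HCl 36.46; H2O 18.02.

n(CaCO3) = 2210 / 100.09 = 22.08 mol
n(HCl) = 1160 / 36.46 = 31.82 mol
n/ν → CaCO3: 22.08, HCl: 15.91; HCl is limiting.
n(H2O) = (1/2) × 31.82 = 15.91 mol
mass = 15.91 × 18.02 = 286.7 g

287 g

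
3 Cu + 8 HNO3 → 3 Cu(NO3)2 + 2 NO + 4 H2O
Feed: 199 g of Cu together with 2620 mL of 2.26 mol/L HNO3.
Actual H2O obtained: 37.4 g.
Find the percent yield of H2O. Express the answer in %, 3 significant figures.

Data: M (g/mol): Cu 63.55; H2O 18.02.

n(Cu) = 199.0 / 63.55 = 3.131 mol
n(HNO3) = 2.26 × 2620/1000 = 5.921 mol
n/ν → Cu: 1.044, HNO3: 0.7401; HNO3 is limiting.
theoretical n(H2O) = (4/8) × 5.921 = 2.961 mol → 53.36 g
% yield = 37.4 / 53.36 × 100 = 70.09 %

70.1 %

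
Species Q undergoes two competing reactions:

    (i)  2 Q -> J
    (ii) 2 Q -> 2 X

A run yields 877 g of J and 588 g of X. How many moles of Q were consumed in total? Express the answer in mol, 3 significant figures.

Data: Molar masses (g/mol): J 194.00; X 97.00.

15.1 mol

n(J) = 877 / 194.00 = 4.521 mol
n(X) = 588 / 97.00 = 6.062 mol
n(Q) via (i) = (2/1)×4.521 = 9.042 mol
n(Q) via (ii) = (2/2)×6.062 = 6.062 mol
total n(Q) = 9.042 + 6.062 = 15.10 mol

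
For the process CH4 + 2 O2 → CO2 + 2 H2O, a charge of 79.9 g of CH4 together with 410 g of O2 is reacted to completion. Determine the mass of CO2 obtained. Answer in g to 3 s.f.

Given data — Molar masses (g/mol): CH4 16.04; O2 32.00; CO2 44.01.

n(CH4) = 79.90 / 16.04 = 4.981 mol
n(O2) = 410.0 / 32.00 = 12.81 mol
n/ν for CH4 = 4.981/1 = 4.981
n/ν for O2 = 12.81/2 = 6.405
Smallest n/ν is CH4 → limiting reagent.
n(CO2) = (1/1) × 4.981 = 4.981 mol
mass = 4.981 × 44.01 = 219.2 g

219 g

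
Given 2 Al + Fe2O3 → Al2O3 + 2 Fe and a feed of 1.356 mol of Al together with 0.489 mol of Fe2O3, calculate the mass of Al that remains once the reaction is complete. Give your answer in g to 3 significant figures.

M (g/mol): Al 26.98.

10.2 g

n(Al) = 1.356 mol
n(Fe2O3) = 0.4890 mol
n/ν for Al = 1.356/2 = 0.6780
n/ν for Fe2O3 = 0.4890/1 = 0.4890
Smallest n/ν is Fe2O3 → limiting reagent.
Al consumed = (2/1) × 0.4890 = 0.9780 mol
Al remaining = 1.356 − 0.9780 = 0.3780 mol
mass = 0.3780 × 26.98 = 10.20 g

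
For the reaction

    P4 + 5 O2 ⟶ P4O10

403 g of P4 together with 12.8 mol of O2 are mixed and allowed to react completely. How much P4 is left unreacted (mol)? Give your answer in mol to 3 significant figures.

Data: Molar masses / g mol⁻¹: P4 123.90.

n(P4) = 403.0 / 123.90 = 3.253 mol
n(O2) = 12.80 mol
n/ν for P4 = 3.253/1 = 3.253
n/ν for O2 = 12.80/5 = 2.560
Smallest n/ν is O2 → limiting reagent.
P4 consumed = (1/5) × 12.80 = 2.560 mol
P4 remaining = 3.253 − 2.560 = 0.6930 mol

0.693 mol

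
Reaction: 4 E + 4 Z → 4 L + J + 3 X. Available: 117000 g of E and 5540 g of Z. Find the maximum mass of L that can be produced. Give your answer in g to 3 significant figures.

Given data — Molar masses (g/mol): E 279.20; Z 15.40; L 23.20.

n(E) = 117000 / 279.20 = 419.1 mol
n(Z) = 5540 / 15.40 = 359.7 mol
n/ν → E: 104.8, Z: 89.93; Z is limiting.
n(L) = (4/4) × 359.7 = 359.7 mol
mass = 359.7 × 23.20 = 8345 g

8350 g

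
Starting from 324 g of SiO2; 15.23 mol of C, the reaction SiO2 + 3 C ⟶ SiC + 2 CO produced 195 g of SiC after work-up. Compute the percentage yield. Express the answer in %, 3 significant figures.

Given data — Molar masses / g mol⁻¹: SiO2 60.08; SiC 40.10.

95.8 %

n(SiO2) = 324.0 / 60.08 = 5.393 mol
n(C) = 15.23 mol
n/ν for SiO2 = 5.393/1 = 5.393
n/ν for C = 15.23/3 = 5.077
Smallest n/ν is C → limiting reagent.
theoretical n(SiC) = (1/3) × 15.23 = 5.077 mol → 203.6 g
% yield = 195 / 203.6 × 100 = 95.78 %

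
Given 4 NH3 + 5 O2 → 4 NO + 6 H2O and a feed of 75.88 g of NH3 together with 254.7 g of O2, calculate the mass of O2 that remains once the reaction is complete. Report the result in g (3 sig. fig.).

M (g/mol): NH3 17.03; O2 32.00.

76.5 g

n(NH3) = 75.88 / 17.03 = 4.456 mol
n(O2) = 254.7 / 32.00 = 7.959 mol
n/ν for NH3 = 4.456/4 = 1.114
n/ν for O2 = 7.959/5 = 1.592
Smallest n/ν is NH3 → limiting reagent.
O2 consumed = (5/4) × 4.456 = 5.570 mol
O2 remaining = 7.959 − 5.570 = 2.389 mol
mass = 2.389 × 32.00 = 76.45 g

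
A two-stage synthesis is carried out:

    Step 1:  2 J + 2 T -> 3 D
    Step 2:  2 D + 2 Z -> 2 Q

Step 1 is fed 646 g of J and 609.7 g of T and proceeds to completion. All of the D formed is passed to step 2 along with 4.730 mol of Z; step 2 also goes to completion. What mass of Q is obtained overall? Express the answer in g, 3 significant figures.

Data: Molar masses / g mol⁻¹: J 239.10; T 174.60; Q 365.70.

1480 g

Step 1:
n(J) = 646.0 / 239.10 = 2.702 mol
n(T) = 609.7 / 174.60 = 3.492 mol
n/ν for J = 2.702/2 = 1.351
n/ν for T = 3.492/2 = 1.746
Smallest n/ν is J → limiting reagent.
n(D) produced = (3/2) × 2.702 = 4.053 mol
Step 2:
n(D) available = 4.053 mol
n(Z) = 4.730 mol
n/ν for D = 4.053/2 = 2.027
n/ν for Z = 4.730/2 = 2.365
Smallest n/ν is D → limiting reagent.
n(Q) = (2/2) × 4.053 = 4.053 mol
mass = 4.053 × 365.70 = 1482 g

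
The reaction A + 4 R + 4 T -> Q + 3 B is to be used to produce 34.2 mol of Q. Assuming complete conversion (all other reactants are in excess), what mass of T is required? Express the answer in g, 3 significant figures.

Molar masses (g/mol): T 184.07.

25200 g

n(Q) = 34.20 mol
n(T) = (4/1) × 34.20 = 136.8 mol
mass = 136.8 × 184.07 = 25180 g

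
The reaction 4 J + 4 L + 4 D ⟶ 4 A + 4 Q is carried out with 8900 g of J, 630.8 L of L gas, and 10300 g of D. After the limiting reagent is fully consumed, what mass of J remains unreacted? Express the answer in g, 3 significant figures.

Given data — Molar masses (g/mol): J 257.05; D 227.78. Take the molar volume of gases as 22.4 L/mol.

1660 g

n(J) = 8900 / 257.05 = 34.62 mol
n(L) = 630.8 / 22.4 = 28.16 mol
n(D) = 10300 / 227.78 = 45.22 mol
n/ν for J = 34.62/4 = 8.655
n/ν for L = 28.16/4 = 7.040
n/ν for D = 45.22/4 = 11.31
Smallest n/ν is L → limiting reagent.
J consumed = (4/4) × 28.16 = 28.16 mol
J remaining = 34.62 − 28.16 = 6.460 mol
mass = 6.460 × 257.05 = 1661 g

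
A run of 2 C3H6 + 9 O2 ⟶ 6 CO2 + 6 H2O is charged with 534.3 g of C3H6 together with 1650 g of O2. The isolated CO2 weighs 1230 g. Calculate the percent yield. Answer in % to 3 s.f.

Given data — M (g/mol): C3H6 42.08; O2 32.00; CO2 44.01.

81.3 %

n(C3H6) = 534.3 / 42.08 = 12.70 mol
n(O2) = 1650 / 32.00 = 51.56 mol
n/ν for C3H6 = 12.70/2 = 6.350
n/ν for O2 = 51.56/9 = 5.729
Smallest n/ν is O2 → limiting reagent.
theoretical n(CO2) = (6/9) × 51.56 = 34.37 mol → 1513 g
% yield = 1230 / 1513 × 100 = 81.30 %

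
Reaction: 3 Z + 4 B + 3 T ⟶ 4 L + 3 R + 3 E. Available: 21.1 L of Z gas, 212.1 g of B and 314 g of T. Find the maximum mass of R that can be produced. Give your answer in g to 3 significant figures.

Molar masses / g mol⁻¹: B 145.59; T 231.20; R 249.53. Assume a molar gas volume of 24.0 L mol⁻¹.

219 g

n(Z) = 21.10 / 24.0 = 0.8792 mol
n(B) = 212.1 / 145.59 = 1.457 mol
n(T) = 314.0 / 231.20 = 1.358 mol
n/ν for Z = 0.8792/3 = 0.2931
n/ν for B = 1.457/4 = 0.3643
n/ν for T = 1.358/3 = 0.4527
Smallest n/ν is Z → limiting reagent.
n(R) = (3/3) × 0.8792 = 0.8792 mol
mass = 0.8792 × 249.53 = 219.4 g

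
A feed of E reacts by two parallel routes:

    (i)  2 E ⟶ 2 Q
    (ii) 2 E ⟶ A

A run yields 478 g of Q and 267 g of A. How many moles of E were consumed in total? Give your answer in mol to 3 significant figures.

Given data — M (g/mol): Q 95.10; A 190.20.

n(Q) = 478 / 95.10 = 5.026 mol
n(A) = 267 / 190.20 = 1.404 mol
n(E) via (i) = (2/2)×5.026 = 5.026 mol
n(E) via (ii) = (2/1)×1.404 = 2.808 mol
total n(E) = 5.026 + 2.808 = 7.834 mol

7.83 mol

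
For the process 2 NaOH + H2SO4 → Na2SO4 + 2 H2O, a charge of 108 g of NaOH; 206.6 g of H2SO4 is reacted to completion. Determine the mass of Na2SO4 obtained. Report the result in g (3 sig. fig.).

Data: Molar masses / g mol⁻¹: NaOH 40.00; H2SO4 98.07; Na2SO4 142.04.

n(NaOH) = 108.0 / 40.00 = 2.700 mol
n(H2SO4) = 206.6 / 98.07 = 2.107 mol
n/ν → NaOH: 1.350, H2SO4: 2.107; NaOH is limiting.
n(Na2SO4) = (1/2) × 2.700 = 1.350 mol
mass = 1.350 × 142.04 = 191.8 g

192 g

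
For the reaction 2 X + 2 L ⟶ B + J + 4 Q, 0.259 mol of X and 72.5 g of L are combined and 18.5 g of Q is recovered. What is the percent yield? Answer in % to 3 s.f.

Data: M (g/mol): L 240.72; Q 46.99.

76.0 %

n(X) = 0.2590 mol
n(L) = 72.50 / 240.72 = 0.3012 mol
n/ν → X: 0.1295, L: 0.1506; X is limiting.
theoretical n(Q) = (4/2) × 0.2590 = 0.5180 mol → 24.34 g
% yield = 18.5 / 24.34 × 100 = 76.01 %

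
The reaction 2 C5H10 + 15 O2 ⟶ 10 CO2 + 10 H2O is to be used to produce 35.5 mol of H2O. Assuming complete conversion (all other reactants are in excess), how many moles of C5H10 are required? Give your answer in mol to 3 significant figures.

n(H2O) = 35.50 mol
n(C5H10) = (2/10) × 35.50 = 7.100 mol

7.10 mol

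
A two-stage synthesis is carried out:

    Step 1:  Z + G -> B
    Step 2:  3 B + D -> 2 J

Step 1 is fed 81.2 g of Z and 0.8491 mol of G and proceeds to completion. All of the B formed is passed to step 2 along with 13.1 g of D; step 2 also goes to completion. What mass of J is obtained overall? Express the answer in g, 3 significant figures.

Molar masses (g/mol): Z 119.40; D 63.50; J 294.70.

Step 1:
n(Z) = 81.20 / 119.40 = 0.6801 mol
n(G) = 0.8491 mol
n/ν → Z: 0.6801, G: 0.8491; Z is limiting.
n(B) produced = (1/1) × 0.6801 = 0.6801 mol
Step 2:
n(B) available = 0.6801 mol
n(D) = 13.10 / 63.50 = 0.2063 mol
n/ν → B: 0.2267, D: 0.2063; D is limiting.
n(J) = (2/1) × 0.2063 = 0.4126 mol
mass = 0.4126 × 294.70 = 121.6 g

122 g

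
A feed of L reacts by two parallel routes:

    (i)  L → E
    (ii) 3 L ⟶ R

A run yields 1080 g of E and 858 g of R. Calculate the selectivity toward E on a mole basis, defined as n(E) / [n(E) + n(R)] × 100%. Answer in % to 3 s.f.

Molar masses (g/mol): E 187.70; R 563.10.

n(E) = 1080 / 187.70 = 5.754 mol
n(R) = 858 / 563.10 = 1.524 mol
selectivity = 5.754/(5.754+1.524) × 100 = 79.06 %

79.1 %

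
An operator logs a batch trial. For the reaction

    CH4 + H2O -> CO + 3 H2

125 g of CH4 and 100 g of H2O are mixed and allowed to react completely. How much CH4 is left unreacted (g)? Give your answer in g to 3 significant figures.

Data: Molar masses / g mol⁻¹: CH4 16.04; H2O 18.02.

36.0 g

n(CH4) = 125.0 / 16.04 = 7.793 mol
n(H2O) = 100.0 / 18.02 = 5.549 mol
n/ν for CH4 = 7.793/1 = 7.793
n/ν for H2O = 5.549/1 = 5.549
Smallest n/ν is H2O → limiting reagent.
CH4 consumed = (1/1) × 5.549 = 5.549 mol
CH4 remaining = 7.793 − 5.549 = 2.244 mol
mass = 2.244 × 16.04 = 35.99 g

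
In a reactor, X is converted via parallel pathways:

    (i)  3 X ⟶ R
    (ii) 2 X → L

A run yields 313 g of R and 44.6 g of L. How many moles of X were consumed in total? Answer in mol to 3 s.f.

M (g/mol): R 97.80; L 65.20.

11.0 mol

n(R) = 313 / 97.80 = 3.200 mol
n(L) = 44.6 / 65.20 = 0.6840 mol
n(X) via (i) = (3/1)×3.200 = 9.600 mol
n(X) via (ii) = (2/1)×0.6840 = 1.368 mol
total n(X) = 9.600 + 1.368 = 10.97 mol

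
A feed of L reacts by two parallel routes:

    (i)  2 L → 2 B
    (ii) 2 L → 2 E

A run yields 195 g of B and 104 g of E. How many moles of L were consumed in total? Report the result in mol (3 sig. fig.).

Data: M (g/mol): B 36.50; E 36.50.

n(B) = 195 / 36.50 = 5.342 mol
n(E) = 104 / 36.50 = 2.849 mol
n(L) via (i) = (2/2)×5.342 = 5.342 mol
n(L) via (ii) = (2/2)×2.849 = 2.849 mol
total n(L) = 5.342 + 2.849 = 8.191 mol

8.19 mol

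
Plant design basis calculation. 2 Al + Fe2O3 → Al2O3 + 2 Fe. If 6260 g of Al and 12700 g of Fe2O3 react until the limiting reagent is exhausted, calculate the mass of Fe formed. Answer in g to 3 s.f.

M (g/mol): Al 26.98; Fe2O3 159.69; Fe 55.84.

8880 g

n(Al) = 6260 / 26.98 = 232.0 mol
n(Fe2O3) = 12700 / 159.69 = 79.53 mol
n/ν for Al = 232.0/2 = 116.0
n/ν for Fe2O3 = 79.53/1 = 79.53
Smallest n/ν is Fe2O3 → limiting reagent.
n(Fe) = (2/1) × 79.53 = 159.1 mol
mass = 159.1 × 55.84 = 8884 g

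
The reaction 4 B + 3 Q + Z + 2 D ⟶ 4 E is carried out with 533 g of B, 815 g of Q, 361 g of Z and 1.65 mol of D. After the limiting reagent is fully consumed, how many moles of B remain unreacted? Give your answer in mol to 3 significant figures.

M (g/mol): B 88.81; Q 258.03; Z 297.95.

n(B) = 533.0 / 88.81 = 6.002 mol
n(Q) = 815.0 / 258.03 = 3.159 mol
n(Z) = 361.0 / 297.95 = 1.212 mol
n(D) = 1.650 mol
n/ν for B = 6.002/4 = 1.501
n/ν for Q = 3.159/3 = 1.053
n/ν for Z = 1.212/1 = 1.212
n/ν for D = 1.650/2 = 0.8250
Smallest n/ν is D → limiting reagent.
B consumed = (4/2) × 1.650 = 3.300 mol
B remaining = 6.002 − 3.300 = 2.702 mol

2.70 mol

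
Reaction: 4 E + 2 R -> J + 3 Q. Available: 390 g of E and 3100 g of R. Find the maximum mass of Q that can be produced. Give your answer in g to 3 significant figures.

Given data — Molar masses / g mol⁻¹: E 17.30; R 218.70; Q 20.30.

343 g

n(E) = 390.0 / 17.30 = 22.54 mol
n(R) = 3100 / 218.70 = 14.17 mol
n/ν → E: 5.635, R: 7.085; E is limiting.
n(Q) = (3/4) × 22.54 = 16.91 mol
mass = 16.91 × 20.30 = 343.3 g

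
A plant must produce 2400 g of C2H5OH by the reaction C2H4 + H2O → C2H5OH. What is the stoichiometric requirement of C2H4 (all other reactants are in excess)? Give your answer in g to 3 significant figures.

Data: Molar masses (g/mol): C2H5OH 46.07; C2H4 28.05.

n(C2H5OH) = 2400 / 46.07 = 52.09 mol
n(C2H4) = (1/1) × 52.09 = 52.09 mol
mass = 52.09 × 28.05 = 1461 g

1460 g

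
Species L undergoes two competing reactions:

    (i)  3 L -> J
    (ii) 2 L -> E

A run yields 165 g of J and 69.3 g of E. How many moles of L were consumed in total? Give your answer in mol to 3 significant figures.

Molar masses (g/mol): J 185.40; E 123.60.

3.79 mol

n(J) = 165 / 185.40 = 0.8900 mol
n(E) = 69.3 / 123.60 = 0.5607 mol
n(L) via (i) = (3/1)×0.8900 = 2.670 mol
n(L) via (ii) = (2/1)×0.5607 = 1.121 mol
total n(L) = 2.670 + 1.121 = 3.791 mol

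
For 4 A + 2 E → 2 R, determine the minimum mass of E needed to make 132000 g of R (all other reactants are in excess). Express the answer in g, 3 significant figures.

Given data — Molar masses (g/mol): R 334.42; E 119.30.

n(R) = 132000 / 334.42 = 394.7 mol
n(E) = (2/2) × 394.7 = 394.7 mol
mass = 394.7 × 119.30 = 47090 g

47100 g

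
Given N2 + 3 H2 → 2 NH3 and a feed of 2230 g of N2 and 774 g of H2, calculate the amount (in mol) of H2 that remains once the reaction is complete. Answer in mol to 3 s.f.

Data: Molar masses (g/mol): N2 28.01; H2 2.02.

n(N2) = 2230 / 28.01 = 79.61 mol
n(H2) = 774.0 / 2.02 = 383.2 mol
n/ν → N2: 79.61, H2: 127.7; N2 is limiting.
H2 consumed = (3/1) × 79.61 = 238.8 mol
H2 remaining = 383.2 − 238.8 = 144.4 mol

144 mol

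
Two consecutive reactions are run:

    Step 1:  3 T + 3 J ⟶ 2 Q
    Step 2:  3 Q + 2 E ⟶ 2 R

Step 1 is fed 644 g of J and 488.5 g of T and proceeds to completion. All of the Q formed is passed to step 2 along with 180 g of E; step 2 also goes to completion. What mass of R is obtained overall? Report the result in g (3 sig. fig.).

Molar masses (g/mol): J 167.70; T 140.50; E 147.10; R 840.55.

1030 g

Step 1:
n(J) = 644.0 / 167.70 = 3.840 mol
n(T) = 488.5 / 140.50 = 3.477 mol
n/ν → J: 1.280, T: 1.159; T is limiting.
n(Q) produced = (2/3) × 3.477 = 2.318 mol
Step 2:
n(Q) available = 2.318 mol
n(E) = 180.0 / 147.10 = 1.224 mol
n/ν → Q: 0.7727, E: 0.6120; E is limiting.
n(R) = (2/2) × 1.224 = 1.224 mol
mass = 1.224 × 840.55 = 1029 g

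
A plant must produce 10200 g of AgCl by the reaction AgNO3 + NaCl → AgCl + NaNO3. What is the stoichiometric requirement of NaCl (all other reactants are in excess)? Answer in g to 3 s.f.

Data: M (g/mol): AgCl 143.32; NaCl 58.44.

4160 g

n(AgCl) = 10200 / 143.32 = 71.17 mol
n(NaCl) = (1/1) × 71.17 = 71.17 mol
mass = 71.17 × 58.44 = 4159 g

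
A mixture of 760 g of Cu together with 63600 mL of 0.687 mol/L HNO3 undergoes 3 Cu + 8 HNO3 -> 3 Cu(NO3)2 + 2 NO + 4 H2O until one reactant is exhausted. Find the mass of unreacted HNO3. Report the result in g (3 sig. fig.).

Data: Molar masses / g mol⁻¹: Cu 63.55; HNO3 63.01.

744 g

n(Cu) = 760.0 / 63.55 = 11.96 mol
n(HNO3) = 0.687 × 63600/1000 = 43.69 mol
n/ν → Cu: 3.987, HNO3: 5.461; Cu is limiting.
HNO3 consumed = (8/3) × 11.96 = 31.89 mol
HNO3 remaining = 43.69 − 31.89 = 11.80 mol
mass = 11.80 × 63.01 = 743.5 g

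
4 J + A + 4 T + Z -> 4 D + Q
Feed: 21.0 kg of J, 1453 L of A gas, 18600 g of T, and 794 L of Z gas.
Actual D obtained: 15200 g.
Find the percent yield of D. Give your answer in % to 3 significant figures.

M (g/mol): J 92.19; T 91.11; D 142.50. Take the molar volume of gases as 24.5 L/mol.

82.3 %

n(J) = 21.00×1000 / 92.19 = 227.8 mol
n(A) = 1453 / 24.5 = 59.31 mol
n(T) = 18600 / 91.11 = 204.1 mol
n(Z) = 794.0 / 24.5 = 32.41 mol
n/ν for J = 227.8/4 = 56.95
n/ν for A = 59.31/1 = 59.31
n/ν for T = 204.1/4 = 51.03
n/ν for Z = 32.41/1 = 32.41
Smallest n/ν is Z → limiting reagent.
theoretical n(D) = (4/1) × 32.41 = 129.6 mol → 18470 g
% yield = 15200 / 18470 × 100 = 82.30 %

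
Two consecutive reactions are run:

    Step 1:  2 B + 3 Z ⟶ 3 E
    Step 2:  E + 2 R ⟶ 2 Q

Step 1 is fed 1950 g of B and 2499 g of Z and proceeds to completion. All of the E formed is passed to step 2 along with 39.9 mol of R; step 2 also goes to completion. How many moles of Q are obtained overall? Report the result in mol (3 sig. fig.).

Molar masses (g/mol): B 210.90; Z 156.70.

Step 1:
n(B) = 1950 / 210.90 = 9.246 mol
n(Z) = 2499 / 156.70 = 15.95 mol
n/ν for B = 9.246/2 = 4.623
n/ν for Z = 15.95/3 = 5.317
Smallest n/ν is B → limiting reagent.
n(E) produced = (3/2) × 9.246 = 13.87 mol
Step 2:
n(E) available = 13.87 mol
n(R) = 39.90 mol
n/ν for E = 13.87/1 = 13.87
n/ν for R = 39.90/2 = 19.95
Smallest n/ν is E → limiting reagent.
n(Q) = (2/1) × 13.87 = 27.74 mol

27.7 mol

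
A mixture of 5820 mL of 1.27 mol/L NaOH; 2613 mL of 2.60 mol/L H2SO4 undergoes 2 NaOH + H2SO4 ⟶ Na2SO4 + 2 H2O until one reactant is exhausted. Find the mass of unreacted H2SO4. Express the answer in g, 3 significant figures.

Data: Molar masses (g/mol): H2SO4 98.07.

n(NaOH) = 1.27 × 5820/1000 = 7.391 mol
n(H2SO4) = 2.60 × 2613/1000 = 6.794 mol
n/ν for NaOH = 7.391/2 = 3.696
n/ν for H2SO4 = 6.794/1 = 6.794
Smallest n/ν is NaOH → limiting reagent.
H2SO4 consumed = (1/2) × 7.391 = 3.696 mol
H2SO4 remaining = 6.794 − 3.696 = 3.098 mol
mass = 3.098 × 98.07 = 303.8 g

304 g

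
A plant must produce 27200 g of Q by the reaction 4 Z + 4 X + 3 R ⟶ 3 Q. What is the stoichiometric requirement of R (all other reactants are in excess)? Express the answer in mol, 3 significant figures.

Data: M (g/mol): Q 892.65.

30.5 mol

n(Q) = 27200 / 892.65 = 30.47 mol
n(R) = (3/3) × 30.47 = 30.47 mol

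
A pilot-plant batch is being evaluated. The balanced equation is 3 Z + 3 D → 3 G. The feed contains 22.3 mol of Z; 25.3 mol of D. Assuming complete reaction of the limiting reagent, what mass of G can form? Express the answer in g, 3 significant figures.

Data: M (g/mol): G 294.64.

n(Z) = 22.30 mol
n(D) = 25.30 mol
n/ν for Z = 22.30/3 = 7.433
n/ν for D = 25.30/3 = 8.433
Smallest n/ν is Z → limiting reagent.
n(G) = (3/3) × 22.30 = 22.30 mol
mass = 22.30 × 294.64 = 6570 g

6570 g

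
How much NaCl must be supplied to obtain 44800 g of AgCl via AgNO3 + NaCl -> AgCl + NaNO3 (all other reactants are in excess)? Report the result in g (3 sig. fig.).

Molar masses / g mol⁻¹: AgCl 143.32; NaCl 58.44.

18300 g

n(AgCl) = 44800 / 143.32 = 312.6 mol
n(NaCl) = (1/1) × 312.6 = 312.6 mol
mass = 312.6 × 58.44 = 18270 g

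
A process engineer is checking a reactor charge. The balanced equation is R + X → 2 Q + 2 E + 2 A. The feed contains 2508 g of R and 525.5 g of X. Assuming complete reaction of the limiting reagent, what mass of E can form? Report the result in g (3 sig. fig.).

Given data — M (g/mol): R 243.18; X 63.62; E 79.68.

n(R) = 2508 / 243.18 = 10.31 mol
n(X) = 525.5 / 63.62 = 8.260 mol
n/ν → R: 10.31, X: 8.260; X is limiting.
n(E) = (2/1) × 8.260 = 16.52 mol
mass = 16.52 × 79.68 = 1316 g

1320 g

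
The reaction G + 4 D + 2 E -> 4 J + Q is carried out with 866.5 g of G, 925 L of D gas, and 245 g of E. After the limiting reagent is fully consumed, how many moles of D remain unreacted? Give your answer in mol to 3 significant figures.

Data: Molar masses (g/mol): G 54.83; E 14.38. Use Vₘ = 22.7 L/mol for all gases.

n(G) = 866.5 / 54.83 = 15.80 mol
n(D) = 925.0 / 22.7 = 40.75 mol
n(E) = 245.0 / 14.38 = 17.04 mol
n/ν for G = 15.80/1 = 15.80
n/ν for D = 40.75/4 = 10.19
n/ν for E = 17.04/2 = 8.520
Smallest n/ν is E → limiting reagent.
D consumed = (4/2) × 17.04 = 34.08 mol
D remaining = 40.75 − 34.08 = 6.670 mol

6.67 mol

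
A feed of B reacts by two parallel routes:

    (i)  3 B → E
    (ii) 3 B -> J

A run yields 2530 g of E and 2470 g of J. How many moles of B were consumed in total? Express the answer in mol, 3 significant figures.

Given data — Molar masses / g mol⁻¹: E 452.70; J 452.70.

33.1 mol

n(E) = 2530 / 452.70 = 5.589 mol
n(J) = 2470 / 452.70 = 5.456 mol
n(B) via (i) = (3/1)×5.589 = 16.77 mol
n(B) via (ii) = (3/1)×5.456 = 16.37 mol
total n(B) = 16.77 + 16.37 = 33.14 mol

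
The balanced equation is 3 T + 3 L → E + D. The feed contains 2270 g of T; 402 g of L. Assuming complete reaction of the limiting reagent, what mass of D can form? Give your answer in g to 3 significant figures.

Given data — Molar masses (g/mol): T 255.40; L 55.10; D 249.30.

n(T) = 2270 / 255.40 = 8.888 mol
n(L) = 402.0 / 55.10 = 7.296 mol
n/ν for T = 8.888/3 = 2.963
n/ν for L = 7.296/3 = 2.432
Smallest n/ν is L → limiting reagent.
n(D) = (1/3) × 7.296 = 2.432 mol
mass = 2.432 × 249.30 = 606.3 g

606 g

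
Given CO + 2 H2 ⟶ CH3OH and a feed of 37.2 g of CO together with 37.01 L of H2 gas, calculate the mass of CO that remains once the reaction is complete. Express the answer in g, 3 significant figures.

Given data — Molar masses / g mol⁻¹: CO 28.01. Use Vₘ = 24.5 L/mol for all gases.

n(CO) = 37.20 / 28.01 = 1.328 mol
n(H2) = 37.01 / 24.5 = 1.511 mol
n/ν for CO = 1.328/1 = 1.328
n/ν for H2 = 1.511/2 = 0.7555
Smallest n/ν is H2 → limiting reagent.
CO consumed = (1/2) × 1.511 = 0.7555 mol
CO remaining = 1.328 − 0.7555 = 0.5725 mol
mass = 0.5725 × 28.01 = 16.04 g

16.0 g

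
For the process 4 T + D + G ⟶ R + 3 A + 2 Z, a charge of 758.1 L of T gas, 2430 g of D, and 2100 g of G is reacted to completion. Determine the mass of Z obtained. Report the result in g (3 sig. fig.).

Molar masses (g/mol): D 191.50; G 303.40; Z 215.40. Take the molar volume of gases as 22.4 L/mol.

n(T) = 758.1 / 22.4 = 33.84 mol
n(D) = 2430 / 191.50 = 12.69 mol
n(G) = 2100 / 303.40 = 6.922 mol
n/ν for T = 33.84/4 = 8.460
n/ν for D = 12.69/1 = 12.69
n/ν for G = 6.922/1 = 6.922
Smallest n/ν is G → limiting reagent.
n(Z) = (2/1) × 6.922 = 13.84 mol
mass = 13.84 × 215.40 = 2981 g

2980 g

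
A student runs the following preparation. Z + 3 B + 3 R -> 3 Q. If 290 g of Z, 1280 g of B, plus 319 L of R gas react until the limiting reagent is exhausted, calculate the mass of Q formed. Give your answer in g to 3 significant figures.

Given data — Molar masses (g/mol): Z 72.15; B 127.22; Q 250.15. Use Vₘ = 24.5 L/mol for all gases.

2520 g

n(Z) = 290.0 / 72.15 = 4.019 mol
n(B) = 1280 / 127.22 = 10.06 mol
n(R) = 319.0 / 24.5 = 13.02 mol
n/ν → Z: 4.019, B: 3.353, R: 4.340; B is limiting.
n(Q) = (3/3) × 10.06 = 10.06 mol
mass = 10.06 × 250.15 = 2517 g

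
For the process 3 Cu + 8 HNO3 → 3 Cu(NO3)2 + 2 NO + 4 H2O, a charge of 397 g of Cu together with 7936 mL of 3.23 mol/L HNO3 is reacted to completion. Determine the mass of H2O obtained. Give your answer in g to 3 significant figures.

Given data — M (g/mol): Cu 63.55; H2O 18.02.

150 g

n(Cu) = 397.0 / 63.55 = 6.247 mol
n(HNO3) = 3.23 × 7936/1000 = 25.63 mol
n/ν for Cu = 6.247/3 = 2.082
n/ν for HNO3 = 25.63/8 = 3.204
Smallest n/ν is Cu → limiting reagent.
n(H2O) = (4/3) × 6.247 = 8.329 mol
mass = 8.329 × 18.02 = 150.1 g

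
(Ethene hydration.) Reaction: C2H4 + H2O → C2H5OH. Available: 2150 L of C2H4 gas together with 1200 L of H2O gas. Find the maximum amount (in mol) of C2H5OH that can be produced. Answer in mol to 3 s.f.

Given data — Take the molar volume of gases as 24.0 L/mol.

n(C2H4) = 2150 / 24.0 = 89.58 mol
n(H2O) = 1200 / 24.0 = 50.00 mol
n/ν for C2H4 = 89.58/1 = 89.58
n/ν for H2O = 50.00/1 = 50.00
Smallest n/ν is H2O → limiting reagent.
n(C2H5OH) = (1/1) × 50.00 = 50.00 mol

50.0 mol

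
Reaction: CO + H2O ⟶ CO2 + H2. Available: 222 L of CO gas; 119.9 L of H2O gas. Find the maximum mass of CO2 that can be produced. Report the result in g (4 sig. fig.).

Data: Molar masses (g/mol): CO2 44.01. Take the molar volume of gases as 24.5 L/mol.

215.4 g

n(CO) = 222.0 / 24.5 = 9.061 mol
n(H2O) = 119.9 / 24.5 = 4.894 mol
n/ν → CO: 9.061, H2O: 4.894; H2O is limiting.
n(CO2) = (1/1) × 4.894 = 4.894 mol
mass = 4.894 × 44.01 = 215.4 g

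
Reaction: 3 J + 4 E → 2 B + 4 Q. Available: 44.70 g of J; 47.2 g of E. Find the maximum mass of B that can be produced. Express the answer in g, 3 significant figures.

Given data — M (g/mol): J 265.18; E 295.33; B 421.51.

n(J) = 44.70 / 265.18 = 0.1686 mol
n(E) = 47.20 / 295.33 = 0.1598 mol
n/ν → J: 0.05620, E: 0.03995; E is limiting.
n(B) = (2/4) × 0.1598 = 0.07990 mol
mass = 0.07990 × 421.51 = 33.68 g

33.7 g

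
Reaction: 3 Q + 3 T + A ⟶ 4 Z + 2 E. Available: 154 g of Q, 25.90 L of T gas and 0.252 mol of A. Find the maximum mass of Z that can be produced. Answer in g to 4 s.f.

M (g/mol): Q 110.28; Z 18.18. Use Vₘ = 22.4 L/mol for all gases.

18.33 g

n(Q) = 154.0 / 110.28 = 1.396 mol
n(T) = 25.90 / 22.4 = 1.156 mol
n(A) = 0.2520 mol
n/ν for Q = 1.396/3 = 0.4653
n/ν for T = 1.156/3 = 0.3853
n/ν for A = 0.2520/1 = 0.2520
Smallest n/ν is A → limiting reagent.
n(Z) = (4/1) × 0.2520 = 1.008 mol
mass = 1.008 × 18.18 = 18.33 g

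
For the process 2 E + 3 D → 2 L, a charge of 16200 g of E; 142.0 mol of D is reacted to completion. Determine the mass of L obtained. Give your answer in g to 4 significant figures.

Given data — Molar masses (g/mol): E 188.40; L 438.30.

n(E) = 16200 / 188.40 = 85.99 mol
n(D) = 142.0 mol
n/ν for E = 85.99/2 = 43.00
n/ν for D = 142.0/3 = 47.33
Smallest n/ν is E → limiting reagent.
n(L) = (2/2) × 85.99 = 85.99 mol
mass = 85.99 × 438.30 = 37690 g

37690 g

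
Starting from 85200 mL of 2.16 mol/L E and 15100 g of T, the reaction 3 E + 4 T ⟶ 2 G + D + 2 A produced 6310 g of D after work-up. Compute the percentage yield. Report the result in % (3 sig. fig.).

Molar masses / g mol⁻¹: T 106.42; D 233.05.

76.3 %

n(E) = 2.16 × 85200/1000 = 184.0 mol
n(T) = 15100 / 106.42 = 141.9 mol
n/ν → E: 61.33, T: 35.48; T is limiting.
theoretical n(D) = (1/4) × 141.9 = 35.48 mol → 8269 g
% yield = 6310 / 8269 × 100 = 76.31 %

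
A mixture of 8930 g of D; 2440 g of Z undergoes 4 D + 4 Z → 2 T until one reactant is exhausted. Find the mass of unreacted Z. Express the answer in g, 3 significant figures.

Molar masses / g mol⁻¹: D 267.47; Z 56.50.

n(D) = 8930 / 267.47 = 33.39 mol
n(Z) = 2440 / 56.50 = 43.19 mol
n/ν for D = 33.39/4 = 8.348
n/ν for Z = 43.19/4 = 10.80
Smallest n/ν is D → limiting reagent.
Z consumed = (4/4) × 33.39 = 33.39 mol
Z remaining = 43.19 − 33.39 = 9.800 mol
mass = 9.800 × 56.50 = 553.7 g

554 g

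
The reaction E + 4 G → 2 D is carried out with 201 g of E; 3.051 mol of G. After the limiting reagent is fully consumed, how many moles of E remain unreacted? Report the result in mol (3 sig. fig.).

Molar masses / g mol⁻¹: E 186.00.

0.318 mol

n(E) = 201.0 / 186.00 = 1.081 mol
n(G) = 3.051 mol
n/ν for E = 1.081/1 = 1.081
n/ν for G = 3.051/4 = 0.7628
Smallest n/ν is G → limiting reagent.
E consumed = (1/4) × 3.051 = 0.7628 mol
E remaining = 1.081 − 0.7628 = 0.3182 mol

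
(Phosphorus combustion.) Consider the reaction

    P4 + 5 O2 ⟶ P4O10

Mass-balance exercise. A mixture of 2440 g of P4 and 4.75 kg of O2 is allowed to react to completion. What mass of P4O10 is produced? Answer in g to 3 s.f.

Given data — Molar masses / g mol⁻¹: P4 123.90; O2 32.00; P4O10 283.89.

5590 g

n(P4) = 2440 / 123.90 = 19.69 mol
n(O2) = 4.750×1000 / 32.00 = 148.4 mol
n/ν for P4 = 19.69/1 = 19.69
n/ν for O2 = 148.4/5 = 29.68
Smallest n/ν is P4 → limiting reagent.
n(P4O10) = (1/1) × 19.69 = 19.69 mol
mass = 19.69 × 283.89 = 5590 g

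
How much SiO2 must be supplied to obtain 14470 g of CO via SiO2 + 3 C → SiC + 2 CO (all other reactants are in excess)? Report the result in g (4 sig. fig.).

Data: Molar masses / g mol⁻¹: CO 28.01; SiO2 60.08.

15520 g

n(CO) = 14470 / 28.01 = 516.6 mol
n(SiO2) = (1/2) × 516.6 = 258.3 mol
mass = 258.3 × 60.08 = 15520 g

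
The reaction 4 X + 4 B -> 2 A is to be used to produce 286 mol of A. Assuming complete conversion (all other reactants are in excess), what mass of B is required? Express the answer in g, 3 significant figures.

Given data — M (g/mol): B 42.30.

24200 g

n(A) = 286.0 mol
n(B) = (4/2) × 286.0 = 572.0 mol
mass = 572.0 × 42.30 = 24200 g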